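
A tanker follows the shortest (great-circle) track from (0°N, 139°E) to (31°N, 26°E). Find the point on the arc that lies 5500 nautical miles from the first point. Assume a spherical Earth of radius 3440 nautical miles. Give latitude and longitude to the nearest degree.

≈ (33°N, 47°E)

Write both endpoints as unit vectors p₁, p₂ with components (cos φ cos λ, cos φ sin λ, sin φ).
The central angle between the endpoints is δ = arccos(p₁·p₂) ≈ 1.912 rad (109.6°). The total great-circle distance is δ·R ≈ 1.912 × 3440 ≈ 6578 nmi, so the target fraction is f = 5500/6578 ≈ 0.836.
Interpolate at f ≈ 0.836 with slerp weights a = sin((1−f)δ)/sin δ ≈ 0.327, b = sin(fδ)/sin δ ≈ 1.061.
p = a·p₁ + b·p₂ ≈ (0.570, 0.613, 0.546); φ = arcsin(p_z) ≈ 33.12°, λ = atan2(p_y, p_x) ≈ 47.08°.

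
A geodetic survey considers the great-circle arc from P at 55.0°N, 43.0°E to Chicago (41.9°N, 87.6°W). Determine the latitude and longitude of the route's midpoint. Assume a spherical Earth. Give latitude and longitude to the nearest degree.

From cos δ = sin φ₁ sin φ₂ + cos φ₁ cos φ₂ cos Δλ, the central angle is δ ≈ 1.298 rad (74.4°).
Interpolate at f = 1/2 with slerp weights a = sin((1−f)δ)/sin δ ≈ 0.628, b = sin(fδ)/sin δ ≈ 0.628.
p = a·p₁ + b·p₂ ≈ (0.283, -0.221, 0.933); φ = arcsin(p_z) ≈ 68.96°, λ = atan2(p_y, p_x) ≈ -38.03°.

≈ 69°N, 38°W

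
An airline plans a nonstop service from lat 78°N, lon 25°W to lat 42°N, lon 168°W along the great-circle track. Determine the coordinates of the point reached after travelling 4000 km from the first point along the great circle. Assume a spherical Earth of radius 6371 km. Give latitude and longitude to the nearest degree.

≈ lat 64°N, lon 161°W

Write both endpoints as unit vectors p₁, p₂ with components (cos φ cos λ, cos φ sin λ, sin φ).
The central angle between the endpoints is δ = arccos(p₁·p₂) ≈ 1.011 rad (57.9°). The total great-circle distance is δ·R ≈ 1.011 × 6371 ≈ 6440 km, so the target fraction is f = 4000/6440 ≈ 0.621.
Interpolate at f ≈ 0.621 with slerp weights a = sin((1−f)δ)/sin δ ≈ 0.441, b = sin(fδ)/sin δ ≈ 0.693.
p = a·p₁ + b·p₂ ≈ (-0.421, -0.146, 0.895); φ = arcsin(p_z) ≈ 63.55°, λ = atan2(p_y, p_x) ≈ -160.88°.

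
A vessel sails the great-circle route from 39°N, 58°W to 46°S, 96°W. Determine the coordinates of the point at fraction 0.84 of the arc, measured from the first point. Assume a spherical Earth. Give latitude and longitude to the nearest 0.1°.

≈ 32.8°S, 87.7°W

Convert each endpoint to a unit vector on the sphere (x = cos φ cos λ, y = cos φ sin λ, z = sin φ).
The central angle between the endpoints is δ = arccos(p₁·p₂) ≈ 1.598 rad (91.6°).
Interpolate at f = 0.84 with slerp weights a = sin((1−f)δ)/sin δ ≈ 0.253, b = sin(fδ)/sin δ ≈ 0.974.
p = a·p₁ + b·p₂ ≈ (0.033, -0.840, -0.542); φ = arcsin(p_z) ≈ -32.80°, λ = atan2(p_y, p_x) ≈ -87.72°.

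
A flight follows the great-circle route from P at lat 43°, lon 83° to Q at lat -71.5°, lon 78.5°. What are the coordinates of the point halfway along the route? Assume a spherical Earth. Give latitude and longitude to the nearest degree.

≈ lat -14°, lon 82°

From cos δ = sin φ₁ sin φ₂ + cos φ₁ cos φ₂ cos Δλ, the central angle is δ ≈ 1.999 rad (114.5°).
Interpolate at f = 1/2 with slerp weights a = sin((1−f)δ)/sin δ ≈ 0.925, b = sin(fδ)/sin δ ≈ 0.925.
p = a·p₁ + b·p₂ ≈ (0.141, 0.959, -0.246); φ = arcsin(p_z) ≈ -14.26°, λ = atan2(p_y, p_x) ≈ 81.64°.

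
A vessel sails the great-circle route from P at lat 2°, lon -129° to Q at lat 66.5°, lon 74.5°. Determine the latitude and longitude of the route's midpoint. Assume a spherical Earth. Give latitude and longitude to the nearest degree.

≈ lat 56°, lon -143°

The haversine formula gives a central angle δ ≈ 1.911 rad (109.5°) between the endpoints.
Interpolate at f = 1/2 with slerp weights a = sin((1−f)δ)/sin δ ≈ 0.866, b = sin(fδ)/sin δ ≈ 0.866.
p = a·p₁ + b·p₂ ≈ (-0.452, -0.340, 0.824); φ = arcsin(p_z) ≈ 55.54°, λ = atan2(p_y, p_x) ≈ -143.08°.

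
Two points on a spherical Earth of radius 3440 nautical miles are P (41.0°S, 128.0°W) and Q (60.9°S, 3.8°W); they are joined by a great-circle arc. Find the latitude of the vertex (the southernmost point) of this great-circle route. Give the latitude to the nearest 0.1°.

≈ 71.0°S

The great circle lies in the plane with unit normal n̂ = (p₁ × p₂)/|p₁ × p₂|.
Here n̂_z ≈ +0.326; the vertex latitude is φ_max = arccos|n̂_z| ≈ 71.0°.
Check via Clairaut: cos φ_max = |cos φ₁| · sin C = cos(41.0°)·sin(154.4°) ≈ 0.326, again giving ≈ 71.0°.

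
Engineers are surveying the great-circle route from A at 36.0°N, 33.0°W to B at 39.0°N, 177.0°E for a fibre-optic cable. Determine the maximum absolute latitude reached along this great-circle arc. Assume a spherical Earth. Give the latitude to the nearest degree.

≈ 71°N

The great circle lies in the plane with unit normal n̂ = (p₁ × p₂)/|p₁ × p₂|.
Here n̂_z ≈ -0.319; the vertex latitude is φ_max = arccos|n̂_z| ≈ 71.4°.
Check via Clairaut: cos φ_max = |cos φ₁| · sin C = cos(36.0°)·sin(23.2°) ≈ 0.319, again giving ≈ 71.4°.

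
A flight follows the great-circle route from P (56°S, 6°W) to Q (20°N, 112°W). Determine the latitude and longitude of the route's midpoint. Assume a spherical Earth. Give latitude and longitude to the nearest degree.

≈ (27°S, 78°W)

The haversine formula gives a central angle δ ≈ 2.014 rad (115.4°) between the endpoints.
Interpolate at f = 1/2 with slerp weights a = sin((1−f)δ)/sin δ ≈ 0.935, b = sin(fδ)/sin δ ≈ 0.935.
p = a·p₁ + b·p₂ ≈ (0.191, -0.870, -0.455); φ = arcsin(p_z) ≈ -27.10°, λ = atan2(p_y, p_x) ≈ -77.62°.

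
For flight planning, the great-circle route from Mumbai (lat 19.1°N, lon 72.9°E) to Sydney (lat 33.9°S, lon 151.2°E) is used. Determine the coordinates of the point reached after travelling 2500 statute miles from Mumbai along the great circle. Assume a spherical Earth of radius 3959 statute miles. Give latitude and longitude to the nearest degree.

≈ lat 3°S, lon 102°E

Write both endpoints as unit vectors p₁, p₂ with components (cos φ cos λ, cos φ sin λ, sin φ).
The central angle between the endpoints is δ = arccos(p₁·p₂) ≈ 1.594 rad (91.3°). The total great-circle distance is δ·R ≈ 1.594 × 3959 ≈ 6312 mi, so the target fraction is f = 2500/6312 ≈ 0.396.
Interpolate at f ≈ 0.396 with slerp weights a = sin((1−f)δ)/sin δ ≈ 0.821, b = sin(fδ)/sin δ ≈ 0.590.
p = a·p₁ + b·p₂ ≈ (-0.201, 0.978, -0.061); φ = arcsin(p_z) ≈ -3.48°, λ = atan2(p_y, p_x) ≈ 101.64°.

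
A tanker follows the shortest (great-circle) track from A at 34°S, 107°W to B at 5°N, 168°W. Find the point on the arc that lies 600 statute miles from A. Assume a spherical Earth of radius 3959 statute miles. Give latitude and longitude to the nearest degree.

≈ 30°S, 116°W

Convert each endpoint to a unit vector on the sphere (x = cos φ cos λ, y = cos φ sin λ, z = sin φ).
The central angle between the endpoints is δ = arccos(p₁·p₂) ≈ 1.211 rad (69.4°). The total great-circle distance is δ·R ≈ 1.211 × 3959 ≈ 4796 mi, so the target fraction is f = 600/4796 ≈ 0.125.
Interpolate at f ≈ 0.125 with slerp weights a = sin((1−f)δ)/sin δ ≈ 0.932, b = sin(fδ)/sin δ ≈ 0.161.
p = a·p₁ + b·p₂ ≈ (-0.383, -0.772, -0.507); φ = arcsin(p_z) ≈ -30.47°, λ = atan2(p_y, p_x) ≈ -116.38°.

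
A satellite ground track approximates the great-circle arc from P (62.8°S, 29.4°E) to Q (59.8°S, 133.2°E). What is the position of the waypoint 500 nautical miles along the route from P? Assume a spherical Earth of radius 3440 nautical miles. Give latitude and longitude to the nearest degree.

≈ (68°S, 45°E)

Write both endpoints as unit vectors p₁, p₂ with components (cos φ cos λ, cos φ sin λ, sin φ).
The central angle between the endpoints is δ = arccos(p₁·p₂) ≈ 0.776 rad (44.5°). The total great-circle distance is δ·R ≈ 0.776 × 3440 ≈ 2669 nmi, so the target fraction is f = 500/2669 ≈ 0.187.
Interpolate at f ≈ 0.187 with slerp weights a = sin((1−f)δ)/sin δ ≈ 0.842, b = sin(fδ)/sin δ ≈ 0.207.
p = a·p₁ + b·p₂ ≈ (0.264, 0.265, -0.927); φ = arcsin(p_z) ≈ -68.04°, λ = atan2(p_y, p_x) ≈ 45.08°.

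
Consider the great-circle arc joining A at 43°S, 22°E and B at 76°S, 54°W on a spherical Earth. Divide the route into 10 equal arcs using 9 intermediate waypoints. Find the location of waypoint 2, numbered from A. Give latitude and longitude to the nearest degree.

From cos δ = sin φ₁ sin φ₂ + cos φ₁ cos φ₂ cos Δλ, the central angle is δ ≈ 0.789 rad (45.2°).
Interpolate at f = 2/10 with slerp weights a = sin((1−f)δ)/sin δ ≈ 0.832, b = sin(fδ)/sin δ ≈ 0.221.
p = a·p₁ + b·p₂ ≈ (0.595, 0.184, -0.782); φ = arcsin(p_z) ≈ -51.44°, λ = atan2(p_y, p_x) ≈ 17.22°.

≈ 51°S, 17°E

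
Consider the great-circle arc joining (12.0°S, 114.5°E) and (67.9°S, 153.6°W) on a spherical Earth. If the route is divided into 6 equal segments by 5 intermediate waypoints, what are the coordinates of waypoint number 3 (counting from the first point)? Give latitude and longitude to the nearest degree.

≈ (48°S, 136°E)

From cos δ = sin φ₁ sin φ₂ + cos φ₁ cos φ₂ cos Δλ, the central angle is δ ≈ 1.389 rad (79.6°).
Interpolate at f = 3/6 with slerp weights a = sin((1−f)δ)/sin δ ≈ 0.651, b = sin(fδ)/sin δ ≈ 0.651.
p = a·p₁ + b·p₂ ≈ (-0.483, 0.470, -0.738); φ = arcsin(p_z) ≈ -47.59°, λ = atan2(p_y, p_x) ≈ 135.78°.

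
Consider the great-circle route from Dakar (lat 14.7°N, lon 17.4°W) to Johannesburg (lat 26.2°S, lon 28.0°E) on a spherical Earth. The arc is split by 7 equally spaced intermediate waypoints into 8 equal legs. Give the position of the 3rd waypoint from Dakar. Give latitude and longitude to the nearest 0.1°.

Write both endpoints as unit vectors p₁, p₂ with components (cos φ cos λ, cos φ sin λ, sin φ).
The central angle between the endpoints is δ = arccos(p₁·p₂) ≈ 1.050 rad (60.2°).
Interpolate at f = 3/8 with slerp weights a = sin((1−f)δ)/sin δ ≈ 0.703, b = sin(fδ)/sin δ ≈ 0.442.
p = a·p₁ + b·p₂ ≈ (1.000, -0.017, -0.017); φ = arcsin(p_z) ≈ -0.96°, λ = atan2(p_y, p_x) ≈ -0.98°.

≈ lat 1.0°S, lon 1.0°W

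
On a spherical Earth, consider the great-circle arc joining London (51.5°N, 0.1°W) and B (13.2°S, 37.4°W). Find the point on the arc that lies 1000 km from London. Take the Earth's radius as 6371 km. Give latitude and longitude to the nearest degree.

≈ (44°N, 8°W)

Convert each endpoint to a unit vector on the sphere (x = cos φ cos λ, y = cos φ sin λ, z = sin φ).
The central angle between the endpoints is δ = arccos(p₁·p₂) ≈ 1.263 rad (72.3°). The total great-circle distance is δ·R ≈ 1.263 × 6371 ≈ 8044 km, so the target fraction is f = 1000/8044 ≈ 0.124.
Interpolate at f ≈ 0.124 with slerp weights a = sin((1−f)δ)/sin δ ≈ 0.938, b = sin(fδ)/sin δ ≈ 0.164.
p = a·p₁ + b·p₂ ≈ (0.711, -0.098, 0.697); φ = arcsin(p_z) ≈ 44.15°, λ = atan2(p_y, p_x) ≈ -7.85°.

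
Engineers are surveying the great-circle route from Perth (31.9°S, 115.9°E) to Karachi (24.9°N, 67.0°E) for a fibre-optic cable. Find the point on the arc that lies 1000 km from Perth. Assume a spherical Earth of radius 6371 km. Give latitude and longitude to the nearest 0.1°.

From cos δ = sin φ₁ sin φ₂ + cos φ₁ cos φ₂ cos Δλ, the central angle is δ ≈ 1.283 rad (73.5°). The total great-circle distance is δ·R ≈ 1.283 × 6371 ≈ 8175 km, so the target fraction is f = 1000/8175 ≈ 0.122.
Interpolate at f ≈ 0.122 with slerp weights a = sin((1−f)δ)/sin δ ≈ 0.941, b = sin(fδ)/sin δ ≈ 0.163.
p = a·p₁ + b·p₂ ≈ (-0.291, 0.855, -0.429); φ = arcsin(p_z) ≈ -25.40°, λ = atan2(p_y, p_x) ≈ 108.81°.

≈ 25.4°S, 108.8°E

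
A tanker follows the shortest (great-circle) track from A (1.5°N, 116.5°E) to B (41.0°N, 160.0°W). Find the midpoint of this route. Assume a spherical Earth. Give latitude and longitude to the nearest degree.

The haversine formula gives a central angle δ ≈ 1.468 rad (84.1°) between the endpoints.
Interpolate at f = 1/2 with slerp weights a = sin((1−f)δ)/sin δ ≈ 0.673, b = sin(fδ)/sin δ ≈ 0.673.
p = a·p₁ + b·p₂ ≈ (-0.778, 0.429, 0.459); φ = arcsin(p_z) ≈ 27.35°, λ = atan2(p_y, p_x) ≈ 151.15°.

≈ (27°N, 151°E)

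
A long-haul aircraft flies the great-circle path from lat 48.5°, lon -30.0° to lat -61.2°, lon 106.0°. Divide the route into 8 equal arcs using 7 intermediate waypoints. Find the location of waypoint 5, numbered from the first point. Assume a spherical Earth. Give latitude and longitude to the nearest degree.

Write both endpoints as unit vectors p₁, p₂ with components (cos φ cos λ, cos φ sin λ, sin φ).
The central angle between the endpoints is δ = arccos(p₁·p₂) ≈ 2.659 rad (152.4°).
Interpolate at f = 5/8 with slerp weights a = sin((1−f)δ)/sin δ ≈ 1.811, b = sin(fδ)/sin δ ≈ 2.147.
p = a·p₁ + b·p₂ ≈ (0.754, 0.394, -0.525); φ = arcsin(p_z) ≈ -31.68°, λ = atan2(p_y, p_x) ≈ 27.60°.

≈ lat -32°, lon 28°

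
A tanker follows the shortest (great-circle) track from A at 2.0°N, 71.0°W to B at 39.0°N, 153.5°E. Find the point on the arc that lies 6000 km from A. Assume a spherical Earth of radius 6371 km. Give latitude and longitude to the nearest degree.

≈ 40°N, 114°W

Write both endpoints as unit vectors p₁, p₂ with components (cos φ cos λ, cos φ sin λ, sin φ).
The central angle between the endpoints is δ = arccos(p₁·p₂) ≈ 2.132 rad (122.1°). The total great-circle distance is δ·R ≈ 2.132 × 6371 ≈ 13581 km, so the target fraction is f = 6000/13581 ≈ 0.442.
Interpolate at f ≈ 0.442 with slerp weights a = sin((1−f)δ)/sin δ ≈ 1.096, b = sin(fδ)/sin δ ≈ 0.955.
p = a·p₁ + b·p₂ ≈ (-0.307, -0.705, 0.639); φ = arcsin(p_z) ≈ 39.73°, λ = atan2(p_y, p_x) ≈ -113.56°.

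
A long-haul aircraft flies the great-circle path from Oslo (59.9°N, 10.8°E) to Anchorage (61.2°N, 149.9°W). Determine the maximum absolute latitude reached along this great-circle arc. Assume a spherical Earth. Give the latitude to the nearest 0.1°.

The great circle lies in the plane with unit normal n̂ = (p₁ × p₂)/|p₁ × p₂|.
Here n̂_z ≈ -0.094; the vertex latitude is φ_max = arccos|n̂_z| ≈ 84.6°.
Check via Clairaut: cos φ_max = |cos φ₁| · sin C = cos(59.9°)·sin(10.8°) ≈ 0.094, again giving ≈ 84.6°.

≈ 84.6°N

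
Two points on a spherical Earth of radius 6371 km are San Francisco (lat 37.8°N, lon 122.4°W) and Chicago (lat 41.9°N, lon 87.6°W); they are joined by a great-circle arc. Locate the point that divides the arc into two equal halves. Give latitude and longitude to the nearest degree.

≈ lat 41°N, lon 106°W

Write both endpoints as unit vectors p₁, p₂ with components (cos φ cos λ, cos φ sin λ, sin φ).
The central angle between the endpoints is δ = arccos(p₁·p₂) ≈ 0.468 rad (26.8°).
Interpolate at f = 1/2 with slerp weights a = sin((1−f)δ)/sin δ ≈ 0.514, b = sin(fδ)/sin δ ≈ 0.514.
p = a·p₁ + b·p₂ ≈ (-0.202, -0.725, 0.658); φ = arcsin(p_z) ≈ 41.17°, λ = atan2(p_y, p_x) ≈ -105.54°.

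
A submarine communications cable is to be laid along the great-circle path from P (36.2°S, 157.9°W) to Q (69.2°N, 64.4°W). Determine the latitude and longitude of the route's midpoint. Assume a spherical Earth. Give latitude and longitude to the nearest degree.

Convert each endpoint to a unit vector on the sphere (x = cos φ cos λ, y = cos φ sin λ, z = sin φ).
The central angle between the endpoints is δ = arccos(p₁·p₂) ≈ 2.177 rad (124.7°).
Interpolate at f = 1/2 with slerp weights a = sin((1−f)δ)/sin δ ≈ 1.078, b = sin(fδ)/sin δ ≈ 1.078.
p = a·p₁ + b·p₂ ≈ (-0.640, -0.672, 0.371); φ = arcsin(p_z) ≈ 21.78°, λ = atan2(p_y, p_x) ≈ -133.61°.

≈ (22°N, 134°W)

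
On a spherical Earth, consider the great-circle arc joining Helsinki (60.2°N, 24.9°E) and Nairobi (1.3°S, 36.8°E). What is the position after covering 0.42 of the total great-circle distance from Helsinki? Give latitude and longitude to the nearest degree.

From cos δ = sin φ₁ sin φ₂ + cos φ₁ cos φ₂ cos Δλ, the central angle is δ ≈ 1.085 rad (62.2°).
Interpolate at f = 0.42 with slerp weights a = sin((1−f)δ)/sin δ ≈ 0.666, b = sin(fδ)/sin δ ≈ 0.498.
p = a·p₁ + b·p₂ ≈ (0.699, 0.437, 0.566); φ = arcsin(p_z) ≈ 34.50°, λ = atan2(p_y, p_x) ≈ 32.05°.

≈ 34°N, 32°E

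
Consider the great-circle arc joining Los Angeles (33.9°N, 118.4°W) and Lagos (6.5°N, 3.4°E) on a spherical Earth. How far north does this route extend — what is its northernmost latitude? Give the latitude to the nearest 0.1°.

≈ 41.0°N

The great circle lies in the plane with unit normal n̂ = (p₁ × p₂)/|p₁ × p₂|.
Here n̂_z ≈ +0.755; the vertex latitude is φ_max = arccos|n̂_z| ≈ 41.0°.
Check via Clairaut: cos φ_max = |cos φ₁| · sin C = cos(33.9°)·sin(65.4°) ≈ 0.755, again giving ≈ 41.0°.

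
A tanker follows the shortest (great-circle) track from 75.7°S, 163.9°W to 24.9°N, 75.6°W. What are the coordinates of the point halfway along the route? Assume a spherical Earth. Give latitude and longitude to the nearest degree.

The haversine formula gives a central angle δ ≈ 1.984 rad (113.7°) between the endpoints.
Interpolate at f = 1/2 with slerp weights a = sin((1−f)δ)/sin δ ≈ 0.914, b = sin(fδ)/sin δ ≈ 0.914.
p = a·p₁ + b·p₂ ≈ (-0.011, -0.865, -0.501); φ = arcsin(p_z) ≈ -30.05°, λ = atan2(p_y, p_x) ≈ -90.71°.

≈ 30°S, 91°W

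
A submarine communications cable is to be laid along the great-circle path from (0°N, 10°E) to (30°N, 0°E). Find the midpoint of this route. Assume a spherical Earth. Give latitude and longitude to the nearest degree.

≈ (15°N, 5°E)

The haversine formula gives a central angle δ ≈ 0.549 rad (31.5°) between the endpoints.
Interpolate at f = 1/2 with slerp weights a = sin((1−f)δ)/sin δ ≈ 0.519, b = sin(fδ)/sin δ ≈ 0.519.
p = a·p₁ + b·p₂ ≈ (0.961, 0.090, 0.260); φ = arcsin(p_z) ≈ 15.05°, λ = atan2(p_y, p_x) ≈ 5.36°.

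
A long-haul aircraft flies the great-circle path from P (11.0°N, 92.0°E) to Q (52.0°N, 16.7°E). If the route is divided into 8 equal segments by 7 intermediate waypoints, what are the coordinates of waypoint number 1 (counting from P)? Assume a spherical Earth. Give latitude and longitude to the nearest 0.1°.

≈ (18.0°N, 86.1°E)

Convert each endpoint to a unit vector on the sphere (x = cos φ cos λ, y = cos φ sin λ, z = sin φ).
The central angle between the endpoints is δ = arccos(p₁·p₂) ≈ 1.262 rad (72.3°).
Interpolate at f = 1/8 with slerp weights a = sin((1−f)δ)/sin δ ≈ 0.937, b = sin(fδ)/sin δ ≈ 0.165.
p = a·p₁ + b·p₂ ≈ (0.065, 0.949, 0.309); φ = arcsin(p_z) ≈ 17.99°, λ = atan2(p_y, p_x) ≈ 86.07°.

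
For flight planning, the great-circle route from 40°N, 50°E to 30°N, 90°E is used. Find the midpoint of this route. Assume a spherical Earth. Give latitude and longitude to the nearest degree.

Convert each endpoint to a unit vector on the sphere (x = cos φ cos λ, y = cos φ sin λ, z = sin φ).
The central angle between the endpoints is δ = arccos(p₁·p₂) ≈ 0.592 rad (33.9°).
Interpolate at f = 1/2 with slerp weights a = sin((1−f)δ)/sin δ ≈ 0.523, b = sin(fδ)/sin δ ≈ 0.523.
p = a·p₁ + b·p₂ ≈ (0.257, 0.759, 0.597); φ = arcsin(p_z) ≈ 36.68°, λ = atan2(p_y, p_x) ≈ 71.28°.

≈ 37°N, 71°E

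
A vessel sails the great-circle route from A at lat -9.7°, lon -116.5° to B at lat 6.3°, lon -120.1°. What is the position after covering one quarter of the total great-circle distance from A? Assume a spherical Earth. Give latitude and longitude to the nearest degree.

Convert each endpoint to a unit vector on the sphere (x = cos φ cos λ, y = cos φ sin λ, z = sin φ).
The central angle between the endpoints is δ = arccos(p₁·p₂) ≈ 0.286 rad (16.4°).
Interpolate at f = 1/4 with slerp weights a = sin((1−f)δ)/sin δ ≈ 0.755, b = sin(fδ)/sin δ ≈ 0.253.
p = a·p₁ + b·p₂ ≈ (-0.458, -0.883, -0.099); φ = arcsin(p_z) ≈ -5.70°, λ = atan2(p_y, p_x) ≈ -117.41°.

≈ lat -6°, lon -117°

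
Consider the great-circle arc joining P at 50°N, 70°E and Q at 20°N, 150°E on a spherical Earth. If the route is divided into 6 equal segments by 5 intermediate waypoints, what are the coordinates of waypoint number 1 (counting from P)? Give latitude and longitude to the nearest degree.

≈ 50°N, 88°E

Convert each endpoint to a unit vector on the sphere (x = cos φ cos λ, y = cos φ sin λ, z = sin φ).
The central angle between the endpoints is δ = arccos(p₁·p₂) ≈ 1.195 rad (68.5°).
Interpolate at f = 1/6 with slerp weights a = sin((1−f)δ)/sin δ ≈ 0.902, b = sin(fδ)/sin δ ≈ 0.213.
p = a·p₁ + b·p₂ ≈ (0.025, 0.645, 0.764); φ = arcsin(p_z) ≈ 49.81°, λ = atan2(p_y, p_x) ≈ 87.76°.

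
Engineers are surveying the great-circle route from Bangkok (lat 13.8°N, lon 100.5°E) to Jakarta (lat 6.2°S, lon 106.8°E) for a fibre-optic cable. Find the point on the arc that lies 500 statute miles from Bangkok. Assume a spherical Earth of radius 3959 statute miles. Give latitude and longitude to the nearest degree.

≈ lat 7°N, lon 103°E

The haversine formula gives a central angle δ ≈ 0.366 rad (21.0°) between the endpoints. The total great-circle distance is δ·R ≈ 0.366 × 3959 ≈ 1448 mi, so the target fraction is f = 500/1448 ≈ 0.345.
Interpolate at f ≈ 0.345 with slerp weights a = sin((1−f)δ)/sin δ ≈ 0.663, b = sin(fδ)/sin δ ≈ 0.352.
p = a·p₁ + b·p₂ ≈ (-0.219, 0.968, 0.120); φ = arcsin(p_z) ≈ 6.90°, λ = atan2(p_y, p_x) ≈ 102.72°.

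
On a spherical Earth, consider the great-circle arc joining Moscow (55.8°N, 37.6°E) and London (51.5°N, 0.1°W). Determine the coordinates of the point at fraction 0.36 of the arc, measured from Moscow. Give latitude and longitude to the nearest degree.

Write both endpoints as unit vectors p₁, p₂ with components (cos φ cos λ, cos φ sin λ, sin φ).
The central angle between the endpoints is δ = arccos(p₁·p₂) ≈ 0.392 rad (22.5°).
Interpolate at f = 0.36 with slerp weights a = sin((1−f)δ)/sin δ ≈ 0.650, b = sin(fδ)/sin δ ≈ 0.368.
p = a·p₁ + b·p₂ ≈ (0.519, 0.222, 0.826); φ = arcsin(p_z) ≈ 55.65°, λ = atan2(p_y, p_x) ≈ 23.22°.

≈ 56°N, 23°E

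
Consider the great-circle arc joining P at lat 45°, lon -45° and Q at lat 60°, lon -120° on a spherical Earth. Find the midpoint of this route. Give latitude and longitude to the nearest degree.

Convert each endpoint to a unit vector on the sphere (x = cos φ cos λ, y = cos φ sin λ, z = sin φ).
The central angle between the endpoints is δ = arccos(p₁·p₂) ≈ 0.790 rad (45.3°).
Interpolate at f = 1/2 with slerp weights a = sin((1−f)δ)/sin δ ≈ 0.542, b = sin(fδ)/sin δ ≈ 0.542.
p = a·p₁ + b·p₂ ≈ (0.135, -0.505, 0.852); φ = arcsin(p_z) ≈ 58.45°, λ = atan2(p_y, p_x) ≈ -75.00°.

≈ lat 58°, lon -75°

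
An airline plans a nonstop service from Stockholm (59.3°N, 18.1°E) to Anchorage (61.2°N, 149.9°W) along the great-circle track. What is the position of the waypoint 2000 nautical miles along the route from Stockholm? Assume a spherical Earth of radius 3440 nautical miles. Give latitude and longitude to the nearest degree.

≈ 86°N, 105°W

From cos δ = sin φ₁ sin φ₂ + cos φ₁ cos φ₂ cos Δλ, the central angle is δ ≈ 1.032 rad (59.1°). The total great-circle distance is δ·R ≈ 1.032 × 3440 ≈ 3551 nmi, so the target fraction is f = 2000/3551 ≈ 0.563.
Interpolate at f ≈ 0.563 with slerp weights a = sin((1−f)δ)/sin δ ≈ 0.508, b = sin(fδ)/sin δ ≈ 0.640.
p = a·p₁ + b·p₂ ≈ (-0.020, -0.074, 0.997); φ = arcsin(p_z) ≈ 85.60°, λ = atan2(p_y, p_x) ≈ -105.35°.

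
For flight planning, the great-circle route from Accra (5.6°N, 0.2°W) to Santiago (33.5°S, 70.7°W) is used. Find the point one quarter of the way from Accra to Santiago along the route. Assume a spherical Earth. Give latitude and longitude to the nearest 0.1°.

The haversine formula gives a central angle δ ≈ 1.346 rad (77.1°) between the endpoints.
Interpolate at f = 1/4 with slerp weights a = sin((1−f)δ)/sin δ ≈ 0.868, b = sin(fδ)/sin δ ≈ 0.339.
p = a·p₁ + b·p₂ ≈ (0.958, -0.270, -0.102); φ = arcsin(p_z) ≈ -5.86°, λ = atan2(p_y, p_x) ≈ -15.72°.

≈ 5.9°S, 15.7°W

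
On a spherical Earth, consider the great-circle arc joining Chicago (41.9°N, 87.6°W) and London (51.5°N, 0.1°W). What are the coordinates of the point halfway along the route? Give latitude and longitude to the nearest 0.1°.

Convert each endpoint to a unit vector on the sphere (x = cos φ cos λ, y = cos φ sin λ, z = sin φ).
The central angle between the endpoints is δ = arccos(p₁·p₂) ≈ 0.997 rad (57.1°).
Interpolate at f = 1/2 with slerp weights a = sin((1−f)δ)/sin δ ≈ 0.569, b = sin(fδ)/sin δ ≈ 0.569.
p = a·p₁ + b·p₂ ≈ (0.372, -0.424, 0.826); φ = arcsin(p_z) ≈ 55.66°, λ = atan2(p_y, p_x) ≈ -48.73°.

≈ (55.7°N, 48.7°W)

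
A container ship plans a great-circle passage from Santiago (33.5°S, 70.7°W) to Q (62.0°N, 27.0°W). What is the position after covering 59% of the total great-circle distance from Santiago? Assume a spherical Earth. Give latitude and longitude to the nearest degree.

Convert each endpoint to a unit vector on the sphere (x = cos φ cos λ, y = cos φ sin λ, z = sin φ).
The central angle between the endpoints is δ = arccos(p₁·p₂) ≈ 1.777 rad (101.8°).
Interpolate at f = 0.59 with slerp weights a = sin((1−f)δ)/sin δ ≈ 0.680, b = sin(fδ)/sin δ ≈ 0.885.
p = a·p₁ + b·p₂ ≈ (0.558, -0.724, 0.406); φ = arcsin(p_z) ≈ 23.97°, λ = atan2(p_y, p_x) ≈ -52.39°.

≈ (24°N, 52°W)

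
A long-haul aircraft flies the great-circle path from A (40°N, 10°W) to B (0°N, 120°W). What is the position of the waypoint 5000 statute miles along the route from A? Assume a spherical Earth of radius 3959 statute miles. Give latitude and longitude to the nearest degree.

Write both endpoints as unit vectors p₁, p₂ with components (cos φ cos λ, cos φ sin λ, sin φ).
The central angle between the endpoints is δ = arccos(p₁·p₂) ≈ 1.836 rad (105.2°). The total great-circle distance is δ·R ≈ 1.836 × 3959 ≈ 7268 mi, so the target fraction is f = 5000/7268 ≈ 0.688.
Interpolate at f ≈ 0.688 with slerp weights a = sin((1−f)δ)/sin δ ≈ 0.562, b = sin(fδ)/sin δ ≈ 0.987.
p = a·p₁ + b·p₂ ≈ (-0.070, -0.930, 0.361); φ = arcsin(p_z) ≈ 21.17°, λ = atan2(p_y, p_x) ≈ -94.30°.

≈ (21°N, 94°W)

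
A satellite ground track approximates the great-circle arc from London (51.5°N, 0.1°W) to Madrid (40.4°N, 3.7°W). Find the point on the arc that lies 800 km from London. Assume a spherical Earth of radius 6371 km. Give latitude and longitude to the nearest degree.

≈ 44°N, 3°W

The haversine formula gives a central angle δ ≈ 0.199 rad (11.4°) between the endpoints. The total great-circle distance is δ·R ≈ 0.199 × 6371 ≈ 1265 km, so the target fraction is f = 800/1265 ≈ 0.632.
Interpolate at f ≈ 0.632 with slerp weights a = sin((1−f)δ)/sin δ ≈ 0.370, b = sin(fδ)/sin δ ≈ 0.635.
p = a·p₁ + b·p₂ ≈ (0.713, -0.032, 0.701); φ = arcsin(p_z) ≈ 44.49°, λ = atan2(p_y, p_x) ≈ -2.54°.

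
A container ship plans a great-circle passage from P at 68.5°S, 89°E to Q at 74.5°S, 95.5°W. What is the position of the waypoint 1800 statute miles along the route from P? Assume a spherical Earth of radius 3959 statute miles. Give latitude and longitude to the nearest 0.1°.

≈ 85.4°S, 102.0°W

Convert each endpoint to a unit vector on the sphere (x = cos φ cos λ, y = cos φ sin λ, z = sin φ).
The central angle between the endpoints is δ = arccos(p₁·p₂) ≈ 0.645 rad (37.0°). The total great-circle distance is δ·R ≈ 0.645 × 3959 ≈ 2555 mi, so the target fraction is f = 1800/2555 ≈ 0.705.
Interpolate at f ≈ 0.705 with slerp weights a = sin((1−f)δ)/sin δ ≈ 0.315, b = sin(fδ)/sin δ ≈ 0.730.
p = a·p₁ + b·p₂ ≈ (-0.017, -0.079, -0.997); φ = arcsin(p_z) ≈ -85.38°, λ = atan2(p_y, p_x) ≈ -101.96°.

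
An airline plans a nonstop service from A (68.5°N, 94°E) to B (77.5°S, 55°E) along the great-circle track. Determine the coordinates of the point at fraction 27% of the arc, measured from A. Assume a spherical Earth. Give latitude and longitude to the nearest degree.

Write both endpoints as unit vectors p₁, p₂ with components (cos φ cos λ, cos φ sin λ, sin φ).
The central angle between the endpoints is δ = arccos(p₁·p₂) ≈ 2.581 rad (147.9°).
Interpolate at f = 0.27 with slerp weights a = sin((1−f)δ)/sin δ ≈ 1.788, b = sin(fδ)/sin δ ≈ 1.206.
p = a·p₁ + b·p₂ ≈ (0.104, 0.868, 0.486); φ = arcsin(p_z) ≈ 29.09°, λ = atan2(p_y, p_x) ≈ 83.16°.

≈ (29°N, 83°E)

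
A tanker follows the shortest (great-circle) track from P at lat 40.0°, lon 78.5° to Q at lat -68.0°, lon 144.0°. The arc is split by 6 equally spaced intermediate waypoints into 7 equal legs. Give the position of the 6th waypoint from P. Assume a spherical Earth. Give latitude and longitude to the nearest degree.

Write both endpoints as unit vectors p₁, p₂ with components (cos φ cos λ, cos φ sin λ, sin φ).
The central angle between the endpoints is δ = arccos(p₁·p₂) ≈ 2.068 rad (118.5°).
Interpolate at f = 6/7 with slerp weights a = sin((1−f)δ)/sin δ ≈ 0.331, b = sin(fδ)/sin δ ≈ 1.115.
p = a·p₁ + b·p₂ ≈ (-0.287, 0.494, -0.821); φ = arcsin(p_z) ≈ -55.14°, λ = atan2(p_y, p_x) ≈ 120.17°.

≈ lat -55°, lon 120°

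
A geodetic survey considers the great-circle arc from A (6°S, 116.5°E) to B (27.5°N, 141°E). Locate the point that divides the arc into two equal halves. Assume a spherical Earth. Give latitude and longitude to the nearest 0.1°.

From cos δ = sin φ₁ sin φ₂ + cos φ₁ cos φ₂ cos Δλ, the central angle is δ ≈ 0.716 rad (41.0°).
Interpolate at f = 1/2 with slerp weights a = sin((1−f)δ)/sin δ ≈ 0.534, b = sin(fδ)/sin δ ≈ 0.534.
p = a·p₁ + b·p₂ ≈ (-0.605, 0.773, 0.191); φ = arcsin(p_z) ≈ 10.99°, λ = atan2(p_y, p_x) ≈ 128.04°.

≈ (11.0°N, 128.0°E)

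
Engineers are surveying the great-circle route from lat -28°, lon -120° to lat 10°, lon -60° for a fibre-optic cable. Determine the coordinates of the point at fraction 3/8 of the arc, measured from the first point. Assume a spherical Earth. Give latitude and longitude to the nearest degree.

≈ lat -15°, lon -96°

Convert each endpoint to a unit vector on the sphere (x = cos φ cos λ, y = cos φ sin λ, z = sin φ).
The central angle between the endpoints is δ = arccos(p₁·p₂) ≈ 1.210 rad (69.3°).
Interpolate at f = 3/8 with slerp weights a = sin((1−f)δ)/sin δ ≈ 0.733, b = sin(fδ)/sin δ ≈ 0.468.
p = a·p₁ + b·p₂ ≈ (-0.093, -0.960, -0.263); φ = arcsin(p_z) ≈ -15.25°, λ = atan2(p_y, p_x) ≈ -95.54°.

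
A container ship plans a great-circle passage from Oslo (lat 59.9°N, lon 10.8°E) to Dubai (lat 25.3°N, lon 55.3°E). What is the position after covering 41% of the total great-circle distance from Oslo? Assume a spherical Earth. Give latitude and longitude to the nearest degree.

≈ lat 48°N, lon 36°E

The haversine formula gives a central angle δ ≈ 0.805 rad (46.1°) between the endpoints.
Interpolate at f = 0.41 with slerp weights a = sin((1−f)δ)/sin δ ≈ 0.634, b = sin(fδ)/sin δ ≈ 0.450.
p = a·p₁ + b·p₂ ≈ (0.544, 0.394, 0.741); φ = arcsin(p_z) ≈ 47.82°, λ = atan2(p_y, p_x) ≈ 35.90°.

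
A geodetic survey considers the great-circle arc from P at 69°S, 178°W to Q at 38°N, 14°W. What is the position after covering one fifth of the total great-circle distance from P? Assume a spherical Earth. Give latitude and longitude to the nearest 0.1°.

The haversine formula gives a central angle δ ≈ 2.580 rad (147.8°) between the endpoints.
Interpolate at f = 1/5 with slerp weights a = sin((1−f)δ)/sin δ ≈ 1.653, b = sin(fδ)/sin δ ≈ 0.926.
p = a·p₁ + b·p₂ ≈ (0.116, -0.197, -0.974); φ = arcsin(p_z) ≈ -76.78°, λ = atan2(p_y, p_x) ≈ -59.58°.

≈ 76.8°S, 59.6°W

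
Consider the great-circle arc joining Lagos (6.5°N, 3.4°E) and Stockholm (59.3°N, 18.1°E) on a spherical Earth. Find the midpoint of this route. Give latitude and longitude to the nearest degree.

≈ 33°N, 8°E

Write both endpoints as unit vectors p₁, p₂ with components (cos φ cos λ, cos φ sin λ, sin φ).
The central angle between the endpoints is δ = arccos(p₁·p₂) ≈ 0.942 rad (54.0°).
Interpolate at f = 1/2 with slerp weights a = sin((1−f)δ)/sin δ ≈ 0.561, b = sin(fδ)/sin δ ≈ 0.561.
p = a·p₁ + b·p₂ ≈ (0.829, 0.122, 0.546); φ = arcsin(p_z) ≈ 33.09°, λ = atan2(p_y, p_x) ≈ 8.38°.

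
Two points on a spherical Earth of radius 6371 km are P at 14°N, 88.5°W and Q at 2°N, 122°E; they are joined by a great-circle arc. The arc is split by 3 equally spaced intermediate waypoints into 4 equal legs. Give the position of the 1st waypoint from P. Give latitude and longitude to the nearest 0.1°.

≈ 26.3°N, 125.2°W

From cos δ = sin φ₁ sin φ₂ + cos φ₁ cos φ₂ cos Δλ, the central angle is δ ≈ 2.545 rad (145.8°).
Interpolate at f = 1/4 with slerp weights a = sin((1−f)δ)/sin δ ≈ 1.679, b = sin(fδ)/sin δ ≈ 1.057.
p = a·p₁ + b·p₂ ≈ (-0.517, -0.732, 0.443); φ = arcsin(p_z) ≈ 26.29°, λ = atan2(p_y, p_x) ≈ -125.23°.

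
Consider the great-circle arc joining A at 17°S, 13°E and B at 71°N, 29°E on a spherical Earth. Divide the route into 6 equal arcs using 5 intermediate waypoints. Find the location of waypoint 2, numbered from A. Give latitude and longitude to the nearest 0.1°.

Write both endpoints as unit vectors p₁, p₂ with components (cos φ cos λ, cos φ sin λ, sin φ).
The central angle between the endpoints is δ = arccos(p₁·p₂) ≈ 1.548 rad (88.7°).
Interpolate at f = 2/6 with slerp weights a = sin((1−f)δ)/sin δ ≈ 0.859, b = sin(fδ)/sin δ ≈ 0.494.
p = a·p₁ + b·p₂ ≈ (0.941, 0.263, 0.216); φ = arcsin(p_z) ≈ 12.45°, λ = atan2(p_y, p_x) ≈ 15.60°.

≈ 12.5°N, 15.6°E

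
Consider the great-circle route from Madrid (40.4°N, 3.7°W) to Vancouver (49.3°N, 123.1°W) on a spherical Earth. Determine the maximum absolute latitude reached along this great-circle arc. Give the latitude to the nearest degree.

The great circle lies in the plane with unit normal n̂ = (p₁ × p₂)/|p₁ × p₂|.
Here n̂_z ≈ -0.447; the vertex latitude is φ_max = arccos|n̂_z| ≈ 63.5°.
Check via Clairaut: cos φ_max = |cos φ₁| · sin C = cos(40.4°)·sin(35.9°) ≈ 0.447, again giving ≈ 63.5°.

≈ 63°N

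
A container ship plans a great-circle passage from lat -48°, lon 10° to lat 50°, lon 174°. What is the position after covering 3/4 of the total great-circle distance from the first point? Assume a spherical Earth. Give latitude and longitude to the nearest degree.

Convert each endpoint to a unit vector on the sphere (x = cos φ cos λ, y = cos φ sin λ, z = sin φ).
The central angle between the endpoints is δ = arccos(p₁·p₂) ≈ 2.955 rad (169.3°).
Interpolate at f = 3/4 with slerp weights a = sin((1−f)δ)/sin δ ≈ 3.639, b = sin(fδ)/sin δ ≈ 4.316.
p = a·p₁ + b·p₂ ≈ (-0.361, 0.713, 0.601); φ = arcsin(p_z) ≈ 36.98°, λ = atan2(p_y, p_x) ≈ 116.84°.

≈ lat 37°, lon 117°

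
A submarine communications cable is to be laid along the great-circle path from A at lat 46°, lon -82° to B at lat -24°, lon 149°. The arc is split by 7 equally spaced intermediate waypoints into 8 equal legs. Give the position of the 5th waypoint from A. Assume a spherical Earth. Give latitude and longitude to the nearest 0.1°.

From cos δ = sin φ₁ sin φ₂ + cos φ₁ cos φ₂ cos Δλ, the central angle is δ ≈ 2.335 rad (133.8°).
Interpolate at f = 5/8 with slerp weights a = sin((1−f)δ)/sin δ ≈ 1.064, b = sin(fδ)/sin δ ≈ 1.377.
p = a·p₁ + b·p₂ ≈ (-0.975, -0.084, 0.205); φ = arcsin(p_z) ≈ 11.85°, λ = atan2(p_y, p_x) ≈ -175.07°.

≈ lat 11.8°, lon -175.1°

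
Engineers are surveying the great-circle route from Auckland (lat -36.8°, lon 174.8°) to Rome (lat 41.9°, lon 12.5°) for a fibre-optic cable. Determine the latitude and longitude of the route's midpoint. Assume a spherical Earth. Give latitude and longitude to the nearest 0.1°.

The haversine formula gives a central angle δ ≈ 2.887 rad (165.4°) between the endpoints.
Interpolate at f = 1/2 with slerp weights a = sin((1−f)δ)/sin δ ≈ 3.942, b = sin(fδ)/sin δ ≈ 3.942.
p = a·p₁ + b·p₂ ≈ (-0.279, 0.921, 0.271); φ = arcsin(p_z) ≈ 15.74°, λ = atan2(p_y, p_x) ≈ 106.85°.

≈ lat 15.7°, lon 106.8°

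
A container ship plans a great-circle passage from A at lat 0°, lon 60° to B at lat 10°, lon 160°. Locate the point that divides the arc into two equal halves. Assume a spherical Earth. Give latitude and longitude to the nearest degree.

≈ lat 8°, lon 109°

Write both endpoints as unit vectors p₁, p₂ with components (cos φ cos λ, cos φ sin λ, sin φ).
The central angle between the endpoints is δ = arccos(p₁·p₂) ≈ 1.743 rad (99.8°).
Interpolate at f = 1/2 with slerp weights a = sin((1−f)δ)/sin δ ≈ 0.777, b = sin(fδ)/sin δ ≈ 0.777.
p = a·p₁ + b·p₂ ≈ (-0.330, 0.934, 0.135); φ = arcsin(p_z) ≈ 7.75°, λ = atan2(p_y, p_x) ≈ 109.48°.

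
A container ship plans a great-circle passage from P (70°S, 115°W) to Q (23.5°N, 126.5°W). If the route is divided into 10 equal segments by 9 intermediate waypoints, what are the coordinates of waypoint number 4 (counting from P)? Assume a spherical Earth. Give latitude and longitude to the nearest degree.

≈ (33°S, 123°W)

The haversine formula gives a central angle δ ≈ 1.638 rad (93.9°) between the endpoints.
Interpolate at f = 4/10 with slerp weights a = sin((1−f)δ)/sin δ ≈ 0.834, b = sin(fδ)/sin δ ≈ 0.611.
p = a·p₁ + b·p₂ ≈ (-0.454, -0.709, -0.540); φ = arcsin(p_z) ≈ -32.70°, λ = atan2(p_y, p_x) ≈ -122.63°.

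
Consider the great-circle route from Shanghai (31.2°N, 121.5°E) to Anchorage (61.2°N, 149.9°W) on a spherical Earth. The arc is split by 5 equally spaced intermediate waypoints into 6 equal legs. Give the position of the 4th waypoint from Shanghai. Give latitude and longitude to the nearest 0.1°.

Write both endpoints as unit vectors p₁, p₂ with components (cos φ cos λ, cos φ sin λ, sin φ).
The central angle between the endpoints is δ = arccos(p₁·p₂) ≈ 1.088 rad (62.4°).
Interpolate at f = 4/6 with slerp weights a = sin((1−f)δ)/sin δ ≈ 0.401, b = sin(fδ)/sin δ ≈ 0.749.
p = a·p₁ + b·p₂ ≈ (-0.491, 0.111, 0.864); φ = arcsin(p_z) ≈ 59.76°, λ = atan2(p_y, p_x) ≈ 167.25°.

≈ (59.8°N, 167.2°E)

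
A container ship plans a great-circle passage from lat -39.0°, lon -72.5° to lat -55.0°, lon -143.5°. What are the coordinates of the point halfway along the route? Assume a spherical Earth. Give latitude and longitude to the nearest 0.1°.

Write both endpoints as unit vectors p₁, p₂ with components (cos φ cos λ, cos φ sin λ, sin φ).
The central angle between the endpoints is δ = arccos(p₁·p₂) ≈ 0.849 rad (48.7°).
Interpolate at f = 1/2 with slerp weights a = sin((1−f)δ)/sin δ ≈ 0.549, b = sin(fδ)/sin δ ≈ 0.549.
p = a·p₁ + b·p₂ ≈ (-0.125, -0.594, -0.795); φ = arcsin(p_z) ≈ -52.64°, λ = atan2(p_y, p_x) ≈ -101.86°.

≈ lat -52.6°, lon -101.9°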